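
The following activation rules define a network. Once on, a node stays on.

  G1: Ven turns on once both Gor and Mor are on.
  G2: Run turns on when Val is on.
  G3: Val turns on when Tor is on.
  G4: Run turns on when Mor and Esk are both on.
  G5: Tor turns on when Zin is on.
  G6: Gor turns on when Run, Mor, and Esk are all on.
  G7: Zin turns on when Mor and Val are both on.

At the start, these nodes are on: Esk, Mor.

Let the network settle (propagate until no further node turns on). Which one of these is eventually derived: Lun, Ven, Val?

Mor and Esk are on, so Run turns on (G4).
G6: Run, Mor, and Esk on → Gor on.
G1: Gor and Mor on → Ven on.
Val would need Tor (G3), but Tor never turns on. No rule produces Lun, and it is not given.

Ven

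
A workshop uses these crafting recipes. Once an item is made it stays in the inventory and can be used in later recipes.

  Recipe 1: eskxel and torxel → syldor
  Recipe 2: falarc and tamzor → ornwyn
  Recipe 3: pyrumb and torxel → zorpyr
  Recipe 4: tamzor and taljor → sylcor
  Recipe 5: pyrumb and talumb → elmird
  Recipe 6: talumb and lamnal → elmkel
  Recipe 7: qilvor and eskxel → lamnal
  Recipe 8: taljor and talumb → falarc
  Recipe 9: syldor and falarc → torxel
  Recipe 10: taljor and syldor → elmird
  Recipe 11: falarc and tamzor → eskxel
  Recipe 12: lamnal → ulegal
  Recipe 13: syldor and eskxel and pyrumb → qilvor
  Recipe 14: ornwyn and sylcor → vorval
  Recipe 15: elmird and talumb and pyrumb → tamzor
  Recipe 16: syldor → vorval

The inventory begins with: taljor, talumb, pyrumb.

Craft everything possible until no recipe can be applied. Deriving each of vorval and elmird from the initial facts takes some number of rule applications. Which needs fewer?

elmird

elmird: Using Recipe 5, pyrumb and talumb make elmird. [1 rule application]
vorval: Using Recipe 8, taljor and talumb make falarc. Using Recipe 5, pyrumb and talumb make elmird. elmird and talumb and pyrumb → tamzor (Recipe 15). tamzor and taljor → sylcor (Recipe 4). Using Recipe 2, falarc and tamzor make ornwyn. Using Recipe 14, ornwyn and sylcor make vorval. [6 rule applications]
elmird needs fewer.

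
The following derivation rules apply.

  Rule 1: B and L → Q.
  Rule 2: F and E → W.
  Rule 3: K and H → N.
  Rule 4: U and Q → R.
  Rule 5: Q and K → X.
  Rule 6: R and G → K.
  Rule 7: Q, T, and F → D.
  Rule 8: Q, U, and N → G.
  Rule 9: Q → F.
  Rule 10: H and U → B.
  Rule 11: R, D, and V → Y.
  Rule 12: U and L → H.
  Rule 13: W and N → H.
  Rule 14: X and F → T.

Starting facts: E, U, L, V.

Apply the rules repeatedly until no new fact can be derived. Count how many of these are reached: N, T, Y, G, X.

N would need K and H (Rule 3), but K is never established.
T would need X and F (Rule 14), but X is never established.
Y would need R, D, and V (Rule 11), but D is never established.
G would need Q, U, and N (Rule 8), but N is never established.
X would need Q and K (Rule 5), but K is never established.
None of the 5 are reached.

0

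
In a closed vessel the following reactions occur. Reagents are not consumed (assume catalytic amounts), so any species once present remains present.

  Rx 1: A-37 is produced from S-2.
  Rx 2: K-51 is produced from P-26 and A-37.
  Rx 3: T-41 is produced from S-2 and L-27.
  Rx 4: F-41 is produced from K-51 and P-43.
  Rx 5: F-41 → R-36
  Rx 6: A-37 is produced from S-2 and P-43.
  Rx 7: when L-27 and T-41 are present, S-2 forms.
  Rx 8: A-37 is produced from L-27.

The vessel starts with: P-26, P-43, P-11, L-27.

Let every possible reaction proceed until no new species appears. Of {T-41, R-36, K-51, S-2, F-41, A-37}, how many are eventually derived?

4

L-27 present → A-37 forms (Rx 8).
P-26 and A-37 present → K-51 forms (Rx 2).
K-51 and P-43 present → F-41 forms (Rx 4).
F-41 present → R-36 forms (Rx 5).
T-41 would need S-2 and L-27 (Rx 3), but S-2 never forms.
R-36: reached.
K-51: reached.
S-2 would need L-27 and T-41 (Rx 7), but T-41 never forms.
F-41: reached.
A-37: reached.
Reached: R-36, K-51, F-41, and A-37 — 4 of the 6.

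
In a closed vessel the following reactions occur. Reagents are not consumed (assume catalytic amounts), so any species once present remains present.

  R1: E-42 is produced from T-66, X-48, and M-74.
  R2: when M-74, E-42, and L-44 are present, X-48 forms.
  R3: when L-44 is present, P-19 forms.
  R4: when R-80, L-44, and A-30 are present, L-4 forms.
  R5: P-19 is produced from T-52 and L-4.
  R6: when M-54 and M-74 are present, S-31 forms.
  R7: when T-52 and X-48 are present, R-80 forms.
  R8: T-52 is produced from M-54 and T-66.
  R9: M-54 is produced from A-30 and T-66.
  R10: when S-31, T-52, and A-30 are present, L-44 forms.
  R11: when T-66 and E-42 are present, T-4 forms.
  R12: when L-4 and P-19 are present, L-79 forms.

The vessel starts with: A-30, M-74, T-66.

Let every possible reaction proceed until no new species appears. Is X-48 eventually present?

No

X-48 would need M-74, E-42, and L-44 (R2), but E-42 never forms.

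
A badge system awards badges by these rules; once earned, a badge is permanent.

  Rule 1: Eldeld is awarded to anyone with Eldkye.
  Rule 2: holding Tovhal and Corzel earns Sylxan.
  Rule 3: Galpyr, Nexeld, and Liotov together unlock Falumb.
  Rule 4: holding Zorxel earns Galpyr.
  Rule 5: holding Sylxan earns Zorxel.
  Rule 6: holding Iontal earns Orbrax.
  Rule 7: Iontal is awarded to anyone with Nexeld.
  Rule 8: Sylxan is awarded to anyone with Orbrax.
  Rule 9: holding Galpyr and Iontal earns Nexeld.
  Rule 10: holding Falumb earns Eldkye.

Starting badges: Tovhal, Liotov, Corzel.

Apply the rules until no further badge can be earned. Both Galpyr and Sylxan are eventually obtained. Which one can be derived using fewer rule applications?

Sylxan: With Tovhal and Corzel, Sylxan is earned (Rule 2). [1 rule application]
Galpyr: With Tovhal and Corzel, Sylxan is earned (Rule 2). With Sylxan, Zorxel is earned (Rule 5). With Zorxel, Galpyr is earned (Rule 4). [3 rule applications]
Sylxan needs fewer.

Sylxan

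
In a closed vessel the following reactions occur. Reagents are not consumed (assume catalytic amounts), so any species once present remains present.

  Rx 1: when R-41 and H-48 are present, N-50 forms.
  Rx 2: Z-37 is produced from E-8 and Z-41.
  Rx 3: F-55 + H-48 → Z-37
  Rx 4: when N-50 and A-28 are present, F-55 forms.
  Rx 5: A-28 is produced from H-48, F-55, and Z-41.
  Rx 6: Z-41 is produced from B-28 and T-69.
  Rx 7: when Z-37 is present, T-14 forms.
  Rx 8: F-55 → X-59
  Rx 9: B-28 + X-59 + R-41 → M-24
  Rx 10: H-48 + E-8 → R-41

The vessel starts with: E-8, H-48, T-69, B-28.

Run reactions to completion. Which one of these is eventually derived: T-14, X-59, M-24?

B-28 and T-69 present → Z-41 forms (Rx 6).
E-8 and Z-41 present → Z-37 forms (Rx 2).
Z-37 present → T-14 forms (Rx 7).
X-59 would need F-55 (Rx 8), but F-55 never forms. M-24 would need B-28, X-59, and R-41 (Rx 9), but X-59 never forms.

T-14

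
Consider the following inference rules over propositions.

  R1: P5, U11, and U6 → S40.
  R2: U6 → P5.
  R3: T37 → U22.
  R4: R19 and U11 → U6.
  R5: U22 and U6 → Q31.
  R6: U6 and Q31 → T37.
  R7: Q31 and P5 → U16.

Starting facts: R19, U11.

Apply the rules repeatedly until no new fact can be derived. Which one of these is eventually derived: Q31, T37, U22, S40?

From R19 and U11, R4 gives U6.
U6 holds, so P5 follows (R2).
From P5, U11, and U6, R1 gives S40.
T37 would need U6 and Q31 (R6), but Q31 is never established. Q31 would need U22 and U6 (R5), but U22 is never established. U22 would need T37 (R3), but T37 is never established.

S40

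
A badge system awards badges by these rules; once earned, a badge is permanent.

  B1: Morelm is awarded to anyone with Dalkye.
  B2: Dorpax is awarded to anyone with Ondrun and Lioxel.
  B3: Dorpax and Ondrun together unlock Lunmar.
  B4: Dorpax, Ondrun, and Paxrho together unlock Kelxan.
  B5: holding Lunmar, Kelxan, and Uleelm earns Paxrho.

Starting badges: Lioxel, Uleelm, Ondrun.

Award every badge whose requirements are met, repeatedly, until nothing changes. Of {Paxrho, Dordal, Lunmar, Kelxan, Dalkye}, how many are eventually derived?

1

With Ondrun and Lioxel, Dorpax is earned (B2).
With Dorpax and Ondrun, Lunmar is earned (B3).
Paxrho would need Lunmar, Kelxan, and Uleelm (B5), but Kelxan is never earned.
No rule produces Dordal, and it is not given.
Lunmar: reached.
Kelxan would need Dorpax, Ondrun, and Paxrho (B4), but Paxrho is never earned.
No rule produces Dalkye, and it is not given.
Reached: Lunmar — 1 of the 5.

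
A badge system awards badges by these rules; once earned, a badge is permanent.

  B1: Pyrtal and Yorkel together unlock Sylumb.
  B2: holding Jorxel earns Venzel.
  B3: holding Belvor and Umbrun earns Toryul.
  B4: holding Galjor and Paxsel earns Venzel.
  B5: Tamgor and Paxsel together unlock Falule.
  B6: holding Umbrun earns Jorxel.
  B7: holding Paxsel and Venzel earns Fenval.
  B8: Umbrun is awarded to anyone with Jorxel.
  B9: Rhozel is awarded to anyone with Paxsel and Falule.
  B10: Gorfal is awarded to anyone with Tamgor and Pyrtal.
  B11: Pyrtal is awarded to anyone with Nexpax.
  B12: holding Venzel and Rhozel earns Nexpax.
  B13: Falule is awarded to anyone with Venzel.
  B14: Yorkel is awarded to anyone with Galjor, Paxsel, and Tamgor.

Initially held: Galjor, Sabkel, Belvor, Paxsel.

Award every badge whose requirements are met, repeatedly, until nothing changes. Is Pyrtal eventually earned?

Yes

With Galjor and Paxsel, Venzel is earned (B4).
With Venzel, Falule is earned (B13).
With Paxsel and Falule, Rhozel is earned (B9).
With Venzel and Rhozel, Nexpax is earned (B12).
With Nexpax, Pyrtal is earned (B11).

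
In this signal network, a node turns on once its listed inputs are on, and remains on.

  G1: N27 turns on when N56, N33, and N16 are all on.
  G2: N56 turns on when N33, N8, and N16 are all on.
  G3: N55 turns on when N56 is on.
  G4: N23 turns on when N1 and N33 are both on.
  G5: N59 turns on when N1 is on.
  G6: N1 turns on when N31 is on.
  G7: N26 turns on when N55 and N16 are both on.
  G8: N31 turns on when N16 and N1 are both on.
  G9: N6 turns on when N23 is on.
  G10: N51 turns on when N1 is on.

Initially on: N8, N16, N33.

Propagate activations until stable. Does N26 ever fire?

G2: N33, N8, and N16 on → N56 on.
N56 is on, so N55 turns on (G3).
N55 and N16 are on, so N26 turns on (G7).

Yes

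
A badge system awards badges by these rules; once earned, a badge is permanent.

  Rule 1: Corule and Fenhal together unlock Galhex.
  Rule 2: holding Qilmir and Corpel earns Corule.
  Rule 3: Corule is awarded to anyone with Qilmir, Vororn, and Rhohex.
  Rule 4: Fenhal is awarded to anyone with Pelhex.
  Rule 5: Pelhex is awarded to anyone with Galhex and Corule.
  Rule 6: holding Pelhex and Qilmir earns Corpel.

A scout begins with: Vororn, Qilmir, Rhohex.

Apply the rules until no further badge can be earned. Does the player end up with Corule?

With Qilmir, Vororn, and Rhohex, Corule is earned (Rule 3).

Yes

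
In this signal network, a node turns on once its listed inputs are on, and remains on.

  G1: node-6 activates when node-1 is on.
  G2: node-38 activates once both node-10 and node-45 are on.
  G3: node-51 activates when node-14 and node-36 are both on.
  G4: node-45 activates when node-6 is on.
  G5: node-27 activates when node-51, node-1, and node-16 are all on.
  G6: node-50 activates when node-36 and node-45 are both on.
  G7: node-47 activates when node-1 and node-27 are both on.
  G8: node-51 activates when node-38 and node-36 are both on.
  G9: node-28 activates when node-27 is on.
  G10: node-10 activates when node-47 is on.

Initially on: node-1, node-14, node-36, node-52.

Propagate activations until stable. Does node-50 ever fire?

Yes

G1: node-1 on → node-6 on.
G4: node-6 on → node-45 on.
node-36 and node-45 are on, so node-50 activates (G6).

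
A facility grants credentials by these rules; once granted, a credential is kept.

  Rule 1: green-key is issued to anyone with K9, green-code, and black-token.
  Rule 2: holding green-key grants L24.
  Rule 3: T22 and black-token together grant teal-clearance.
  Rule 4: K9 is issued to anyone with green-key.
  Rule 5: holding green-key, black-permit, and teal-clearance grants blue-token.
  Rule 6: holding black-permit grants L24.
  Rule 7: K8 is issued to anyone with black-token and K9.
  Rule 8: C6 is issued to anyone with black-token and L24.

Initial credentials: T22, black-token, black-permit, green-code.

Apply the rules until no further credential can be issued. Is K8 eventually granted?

No

K8 would need black-token and K9 (Rule 7), but K9 is never granted.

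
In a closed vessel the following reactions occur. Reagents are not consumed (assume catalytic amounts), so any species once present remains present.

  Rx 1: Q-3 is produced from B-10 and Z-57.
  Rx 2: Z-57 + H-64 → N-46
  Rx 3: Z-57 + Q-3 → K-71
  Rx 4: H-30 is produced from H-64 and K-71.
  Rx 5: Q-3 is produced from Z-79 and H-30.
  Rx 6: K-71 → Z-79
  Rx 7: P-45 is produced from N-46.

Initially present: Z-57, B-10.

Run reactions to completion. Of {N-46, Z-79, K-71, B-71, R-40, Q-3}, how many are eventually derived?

B-10 and Z-57 present → Q-3 forms (Rx 1).
Z-57 and Q-3 present → K-71 forms (Rx 3).
K-71 present → Z-79 forms (Rx 6).
N-46 would need Z-57 and H-64 (Rx 2), but H-64 never forms.
Z-79: reached.
K-71: reached.
No rule produces B-71, and it is not given.
No rule produces R-40, and it is not given.
Q-3: reached.
Reached: Z-79, K-71, and Q-3 — 3 of the 6.

3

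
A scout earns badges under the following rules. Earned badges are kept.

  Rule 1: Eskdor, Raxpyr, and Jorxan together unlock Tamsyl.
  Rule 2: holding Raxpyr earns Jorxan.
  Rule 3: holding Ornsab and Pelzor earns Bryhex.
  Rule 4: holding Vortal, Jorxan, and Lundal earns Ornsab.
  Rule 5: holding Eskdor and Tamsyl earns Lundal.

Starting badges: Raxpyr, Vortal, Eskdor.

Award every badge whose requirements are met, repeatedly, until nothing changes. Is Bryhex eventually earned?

Bryhex would need Ornsab and Pelzor (Rule 3), but Pelzor is never earned.

No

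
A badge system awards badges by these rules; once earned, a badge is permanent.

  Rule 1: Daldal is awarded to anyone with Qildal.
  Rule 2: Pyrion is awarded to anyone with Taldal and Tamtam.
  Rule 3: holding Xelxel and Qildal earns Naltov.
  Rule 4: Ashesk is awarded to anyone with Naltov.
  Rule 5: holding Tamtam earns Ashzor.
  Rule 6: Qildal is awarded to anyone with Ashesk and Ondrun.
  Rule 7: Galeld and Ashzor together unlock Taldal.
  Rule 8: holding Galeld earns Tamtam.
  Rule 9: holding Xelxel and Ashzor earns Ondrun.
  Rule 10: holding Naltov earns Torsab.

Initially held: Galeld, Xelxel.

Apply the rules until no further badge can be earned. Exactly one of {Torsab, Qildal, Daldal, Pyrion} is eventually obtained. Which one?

Pyrion

With Galeld, Tamtam is earned (Rule 8).
With Tamtam, Ashzor is earned (Rule 5).
With Galeld and Ashzor, Taldal is earned (Rule 7).
With Taldal and Tamtam, Pyrion is earned (Rule 2).
Torsab would need Naltov (Rule 10), but Naltov is never earned. Daldal would need Qildal (Rule 1), but Qildal is never earned. Qildal would need Ashesk and Ondrun (Rule 6), but Ashesk is never earned.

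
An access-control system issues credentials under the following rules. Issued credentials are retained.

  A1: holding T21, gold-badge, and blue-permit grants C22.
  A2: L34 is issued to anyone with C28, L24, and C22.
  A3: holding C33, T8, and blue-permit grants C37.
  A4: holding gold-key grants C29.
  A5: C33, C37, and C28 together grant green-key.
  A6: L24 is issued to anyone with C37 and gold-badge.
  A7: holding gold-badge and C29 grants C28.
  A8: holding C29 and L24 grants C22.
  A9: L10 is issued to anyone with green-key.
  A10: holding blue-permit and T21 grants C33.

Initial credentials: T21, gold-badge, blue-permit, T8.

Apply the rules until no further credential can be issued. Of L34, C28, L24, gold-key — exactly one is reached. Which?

Holding blue-permit and T21 grants C33 (A10).
Holding C33, T8, and blue-permit grants C37 (A3).
Holding C37 and gold-badge grants L24 (A6).
L34 would need C28, L24, and C22 (A2), but C28 is never granted. No rule produces gold-key, and it is not given. C28 would need gold-badge and C29 (A7), but C29 is never granted.

L24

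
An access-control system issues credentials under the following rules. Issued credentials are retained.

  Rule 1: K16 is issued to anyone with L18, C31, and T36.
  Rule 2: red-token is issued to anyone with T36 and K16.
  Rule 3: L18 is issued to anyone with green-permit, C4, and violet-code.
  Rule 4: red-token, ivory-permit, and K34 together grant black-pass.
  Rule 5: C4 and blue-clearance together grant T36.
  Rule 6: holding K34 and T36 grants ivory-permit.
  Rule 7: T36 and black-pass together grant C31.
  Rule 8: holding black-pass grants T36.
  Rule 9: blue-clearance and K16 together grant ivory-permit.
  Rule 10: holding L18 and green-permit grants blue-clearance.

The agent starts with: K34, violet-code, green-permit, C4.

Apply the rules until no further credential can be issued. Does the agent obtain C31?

C31 would need T36 and black-pass (Rule 7), but black-pass is never granted.

No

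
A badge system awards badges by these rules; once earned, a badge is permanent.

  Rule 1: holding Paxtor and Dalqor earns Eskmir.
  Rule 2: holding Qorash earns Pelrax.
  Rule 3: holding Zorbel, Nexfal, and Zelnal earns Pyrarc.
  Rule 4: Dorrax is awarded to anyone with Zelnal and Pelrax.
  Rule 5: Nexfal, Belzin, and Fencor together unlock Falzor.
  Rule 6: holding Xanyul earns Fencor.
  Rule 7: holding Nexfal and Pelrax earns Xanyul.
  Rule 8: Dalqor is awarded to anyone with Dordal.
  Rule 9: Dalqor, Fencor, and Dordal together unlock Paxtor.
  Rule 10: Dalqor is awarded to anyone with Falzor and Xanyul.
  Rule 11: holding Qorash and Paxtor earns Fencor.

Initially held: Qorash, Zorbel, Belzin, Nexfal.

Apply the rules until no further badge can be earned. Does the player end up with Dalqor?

With Qorash, Pelrax is earned (Rule 2).
With Nexfal and Pelrax, Xanyul is earned (Rule 7).
With Xanyul, Fencor is earned (Rule 6).
With Nexfal, Belzin, and Fencor, Falzor is earned (Rule 5).
With Falzor and Xanyul, Dalqor is earned (Rule 10).

Yes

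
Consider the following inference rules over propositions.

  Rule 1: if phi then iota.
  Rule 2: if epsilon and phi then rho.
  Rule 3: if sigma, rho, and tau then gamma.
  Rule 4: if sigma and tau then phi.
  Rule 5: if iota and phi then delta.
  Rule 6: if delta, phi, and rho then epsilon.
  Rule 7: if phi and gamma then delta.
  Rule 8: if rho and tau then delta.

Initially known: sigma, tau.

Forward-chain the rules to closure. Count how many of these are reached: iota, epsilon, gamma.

1

From sigma and tau, Rule 4 gives phi.
From phi, Rule 1 gives iota.
iota: reached.
epsilon would need delta, phi, and rho (Rule 6), but rho is never established.
gamma would need sigma, rho, and tau (Rule 3), but rho is never established.
Reached: iota — 1 of the 3.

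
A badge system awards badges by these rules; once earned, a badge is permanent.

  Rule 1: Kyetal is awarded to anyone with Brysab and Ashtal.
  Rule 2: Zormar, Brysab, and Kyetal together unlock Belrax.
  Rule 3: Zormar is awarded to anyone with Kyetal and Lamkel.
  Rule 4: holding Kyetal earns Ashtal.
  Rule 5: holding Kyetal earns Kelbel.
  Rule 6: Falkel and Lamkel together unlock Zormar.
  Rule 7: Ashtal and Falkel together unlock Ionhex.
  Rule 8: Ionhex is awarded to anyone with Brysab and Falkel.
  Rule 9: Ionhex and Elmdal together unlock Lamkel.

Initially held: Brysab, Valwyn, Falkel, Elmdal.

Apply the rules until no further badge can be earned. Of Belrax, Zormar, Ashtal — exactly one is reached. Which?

With Brysab and Falkel, Ionhex is earned (Rule 8).
With Ionhex and Elmdal, Lamkel is earned (Rule 9).
With Falkel and Lamkel, Zormar is earned (Rule 6).
Ashtal would need Kyetal (Rule 4), but Kyetal is never earned. Belrax would need Zormar, Brysab, and Kyetal (Rule 2), but Kyetal is never earned.

Zormar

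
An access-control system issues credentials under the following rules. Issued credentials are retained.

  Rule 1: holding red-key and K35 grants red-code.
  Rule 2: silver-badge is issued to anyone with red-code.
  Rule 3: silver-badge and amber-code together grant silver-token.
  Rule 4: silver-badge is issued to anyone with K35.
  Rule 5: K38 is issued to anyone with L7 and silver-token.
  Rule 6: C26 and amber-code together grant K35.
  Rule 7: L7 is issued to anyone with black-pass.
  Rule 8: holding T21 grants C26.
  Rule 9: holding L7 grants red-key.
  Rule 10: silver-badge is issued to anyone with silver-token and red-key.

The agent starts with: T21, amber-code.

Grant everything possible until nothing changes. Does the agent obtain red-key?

No

red-key would need L7 (Rule 9), but L7 is never granted.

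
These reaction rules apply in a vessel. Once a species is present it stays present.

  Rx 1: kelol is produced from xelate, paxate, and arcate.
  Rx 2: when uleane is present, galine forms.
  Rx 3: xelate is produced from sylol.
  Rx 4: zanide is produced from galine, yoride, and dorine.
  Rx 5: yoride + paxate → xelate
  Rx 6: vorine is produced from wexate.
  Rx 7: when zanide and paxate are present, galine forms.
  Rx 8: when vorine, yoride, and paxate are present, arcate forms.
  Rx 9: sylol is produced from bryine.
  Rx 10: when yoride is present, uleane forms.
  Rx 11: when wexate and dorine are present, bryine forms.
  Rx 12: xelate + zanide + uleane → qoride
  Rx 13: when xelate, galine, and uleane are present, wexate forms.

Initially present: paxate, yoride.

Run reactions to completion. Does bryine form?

bryine would need wexate and dorine (Rx 11), but dorine never forms.

No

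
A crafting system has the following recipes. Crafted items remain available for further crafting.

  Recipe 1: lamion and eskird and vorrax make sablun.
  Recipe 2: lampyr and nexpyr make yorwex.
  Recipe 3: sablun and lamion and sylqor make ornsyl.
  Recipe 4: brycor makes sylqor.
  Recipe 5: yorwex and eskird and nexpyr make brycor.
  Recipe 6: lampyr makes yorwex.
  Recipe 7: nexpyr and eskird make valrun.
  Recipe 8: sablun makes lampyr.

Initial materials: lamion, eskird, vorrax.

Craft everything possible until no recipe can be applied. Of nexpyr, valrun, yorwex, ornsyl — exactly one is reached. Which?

lamion and eskird and vorrax → sablun (Recipe 1).
sablun → lampyr (Recipe 8).
Using Recipe 6, lampyr makes yorwex.
valrun would need nexpyr and eskird (Recipe 7), but nexpyr is never obtained. No rule produces nexpyr, and it is not given. ornsyl would need sablun, lamion, and sylqor (Recipe 3), but sylqor is never obtained.

yorwex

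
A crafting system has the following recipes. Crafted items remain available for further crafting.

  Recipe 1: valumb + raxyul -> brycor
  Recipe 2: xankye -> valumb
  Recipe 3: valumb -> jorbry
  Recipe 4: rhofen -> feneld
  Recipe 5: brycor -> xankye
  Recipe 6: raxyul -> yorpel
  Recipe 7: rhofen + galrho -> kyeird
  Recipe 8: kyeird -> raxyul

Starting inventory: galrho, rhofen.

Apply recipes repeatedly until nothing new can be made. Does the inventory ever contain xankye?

No

xankye would need brycor (Recipe 5), but brycor is never obtained.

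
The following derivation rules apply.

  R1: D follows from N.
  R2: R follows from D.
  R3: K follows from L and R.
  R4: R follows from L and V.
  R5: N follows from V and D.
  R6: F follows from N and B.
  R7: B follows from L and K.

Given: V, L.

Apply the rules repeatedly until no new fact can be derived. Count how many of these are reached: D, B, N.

L and V hold, so R follows (R4).
L and R hold, so K follows (R3).
L and K hold, so B follows (R7).
D would need N (R1), but N is never established.
B: reached.
N would need V and D (R5), but D is never established.
Reached: B — 1 of the 3.

1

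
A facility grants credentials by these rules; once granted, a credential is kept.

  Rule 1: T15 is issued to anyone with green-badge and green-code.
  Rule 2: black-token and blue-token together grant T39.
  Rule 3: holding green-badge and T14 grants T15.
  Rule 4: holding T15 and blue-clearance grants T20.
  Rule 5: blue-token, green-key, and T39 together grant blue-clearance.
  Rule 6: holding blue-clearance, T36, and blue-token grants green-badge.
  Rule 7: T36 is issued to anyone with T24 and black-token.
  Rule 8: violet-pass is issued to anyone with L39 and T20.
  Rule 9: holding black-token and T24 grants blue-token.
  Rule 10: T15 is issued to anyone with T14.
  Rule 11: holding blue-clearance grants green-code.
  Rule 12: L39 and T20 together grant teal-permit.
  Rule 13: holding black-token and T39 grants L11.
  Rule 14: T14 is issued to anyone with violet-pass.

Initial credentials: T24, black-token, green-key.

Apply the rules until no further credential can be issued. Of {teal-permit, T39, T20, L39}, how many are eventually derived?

2

Holding black-token and T24 grants blue-token (Rule 9).
Holding T24 and black-token grants T36 (Rule 7).
Holding black-token and blue-token grants T39 (Rule 2).
Holding blue-token, green-key, and T39 grants blue-clearance (Rule 5).
Holding blue-clearance, T36, and blue-token grants green-badge (Rule 6).
Holding blue-clearance grants green-code (Rule 11).
Holding green-badge and green-code grants T15 (Rule 1).
Holding T15 and blue-clearance grants T20 (Rule 4).
teal-permit would need L39 and T20 (Rule 12), but L39 is never granted.
T39: reached.
T20: reached.
No rule produces L39, and it is not given.
Reached: T39 and T20 — 2 of the 4.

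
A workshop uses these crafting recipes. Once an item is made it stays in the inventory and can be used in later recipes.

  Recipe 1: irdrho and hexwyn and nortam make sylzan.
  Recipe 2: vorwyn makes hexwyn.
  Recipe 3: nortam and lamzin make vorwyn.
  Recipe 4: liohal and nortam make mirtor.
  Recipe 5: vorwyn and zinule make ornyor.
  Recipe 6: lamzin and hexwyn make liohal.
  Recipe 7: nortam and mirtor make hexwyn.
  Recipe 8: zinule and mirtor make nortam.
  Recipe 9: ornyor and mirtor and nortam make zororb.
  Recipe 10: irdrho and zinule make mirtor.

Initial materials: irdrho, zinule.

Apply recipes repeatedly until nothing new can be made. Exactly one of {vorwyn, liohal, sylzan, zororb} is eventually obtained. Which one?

Using Recipe 10, irdrho and zinule make mirtor.
zinule and mirtor → nortam (Recipe 8).
Using Recipe 7, nortam and mirtor make hexwyn.
irdrho and hexwyn and nortam → sylzan (Recipe 1).
vorwyn would need nortam and lamzin (Recipe 3), but lamzin is never obtained. liohal would need lamzin and hexwyn (Recipe 6), but lamzin is never obtained. zororb would need ornyor, mirtor, and nortam (Recipe 9), but ornyor is never obtained.

sylzan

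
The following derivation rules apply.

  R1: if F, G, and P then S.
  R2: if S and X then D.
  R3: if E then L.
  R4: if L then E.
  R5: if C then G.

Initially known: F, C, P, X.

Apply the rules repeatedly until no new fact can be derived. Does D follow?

Yes

From C, R5 gives G.
From F, G, and P, R1 gives S.
From S and X, R2 gives D.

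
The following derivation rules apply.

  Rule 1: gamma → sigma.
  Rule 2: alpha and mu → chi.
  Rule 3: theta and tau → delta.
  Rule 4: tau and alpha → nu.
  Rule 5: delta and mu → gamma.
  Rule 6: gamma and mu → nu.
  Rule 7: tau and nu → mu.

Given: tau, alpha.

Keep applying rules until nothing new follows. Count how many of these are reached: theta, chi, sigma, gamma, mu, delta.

2

From tau and alpha, Rule 4 gives nu.
From tau and nu, Rule 7 gives mu.
alpha and mu hold, so chi follows (Rule 2).
No rule produces theta, and it is not given.
chi: reached.
sigma would need gamma (Rule 1), but gamma is never established.
gamma would need delta and mu (Rule 5), but delta is never established.
mu: reached.
delta would need theta and tau (Rule 3), but theta is never established.
Reached: chi and mu — 2 of the 6.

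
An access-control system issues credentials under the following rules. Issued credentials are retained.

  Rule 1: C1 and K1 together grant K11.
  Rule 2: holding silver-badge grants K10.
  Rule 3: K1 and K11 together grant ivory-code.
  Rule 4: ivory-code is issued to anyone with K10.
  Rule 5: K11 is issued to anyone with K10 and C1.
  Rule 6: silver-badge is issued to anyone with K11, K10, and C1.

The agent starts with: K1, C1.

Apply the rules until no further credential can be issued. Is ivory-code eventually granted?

Holding C1 and K1 grants K11 (Rule 1).
Holding K1 and K11 grants ivory-code (Rule 3).

Yes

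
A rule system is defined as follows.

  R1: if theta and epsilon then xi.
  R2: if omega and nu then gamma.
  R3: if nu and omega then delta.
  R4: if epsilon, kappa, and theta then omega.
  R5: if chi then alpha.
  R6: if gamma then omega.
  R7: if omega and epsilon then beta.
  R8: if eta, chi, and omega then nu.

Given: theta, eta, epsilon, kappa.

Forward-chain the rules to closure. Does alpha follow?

No

alpha would need chi (R5), but chi is never established.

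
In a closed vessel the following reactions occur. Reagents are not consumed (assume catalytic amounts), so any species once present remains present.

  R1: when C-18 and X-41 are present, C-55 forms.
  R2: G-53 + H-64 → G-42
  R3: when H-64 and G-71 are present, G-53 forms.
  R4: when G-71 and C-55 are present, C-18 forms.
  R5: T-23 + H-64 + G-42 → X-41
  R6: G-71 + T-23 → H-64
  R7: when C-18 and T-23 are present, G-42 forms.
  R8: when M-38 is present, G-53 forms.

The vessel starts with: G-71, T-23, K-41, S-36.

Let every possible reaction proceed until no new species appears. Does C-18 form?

No

C-18 would need G-71 and C-55 (R4), but C-55 never forms.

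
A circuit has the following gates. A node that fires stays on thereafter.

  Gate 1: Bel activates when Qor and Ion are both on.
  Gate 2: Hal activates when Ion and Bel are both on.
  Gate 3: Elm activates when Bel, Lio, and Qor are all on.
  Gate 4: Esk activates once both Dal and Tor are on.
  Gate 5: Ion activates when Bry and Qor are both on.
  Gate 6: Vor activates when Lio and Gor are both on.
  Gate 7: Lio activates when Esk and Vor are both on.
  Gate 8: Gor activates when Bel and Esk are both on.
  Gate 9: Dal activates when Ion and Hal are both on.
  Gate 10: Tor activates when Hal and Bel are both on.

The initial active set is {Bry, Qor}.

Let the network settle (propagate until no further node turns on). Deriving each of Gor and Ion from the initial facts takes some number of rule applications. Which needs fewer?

Ion: Bry and Qor are on, so Ion activates (Gate 5). [1 rule application]
Gor: Gate 5: Bry and Qor on → Ion on. Qor and Ion are on, so Bel activates (Gate 1). Ion and Bel are on, so Hal activates (Gate 2). Ion and Hal are on, so Dal activates (Gate 9). Hal and Bel are on, so Tor activates (Gate 10). Dal and Tor are on, so Esk activates (Gate 4). Bel and Esk are on, so Gor activates (Gate 8). [7 rule applications]
Ion needs fewer.

Ion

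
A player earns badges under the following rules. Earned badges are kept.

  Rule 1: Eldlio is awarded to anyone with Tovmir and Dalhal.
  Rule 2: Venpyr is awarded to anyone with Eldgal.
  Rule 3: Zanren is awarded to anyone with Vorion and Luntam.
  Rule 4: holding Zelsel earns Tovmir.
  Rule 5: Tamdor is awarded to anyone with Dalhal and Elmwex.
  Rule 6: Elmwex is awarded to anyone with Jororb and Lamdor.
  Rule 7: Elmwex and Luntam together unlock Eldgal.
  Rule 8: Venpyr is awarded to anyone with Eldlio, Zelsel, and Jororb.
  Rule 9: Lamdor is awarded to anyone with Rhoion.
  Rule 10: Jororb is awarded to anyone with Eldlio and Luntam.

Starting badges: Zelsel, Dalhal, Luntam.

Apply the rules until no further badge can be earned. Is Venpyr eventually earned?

Yes

With Zelsel, Tovmir is earned (Rule 4).
With Tovmir and Dalhal, Eldlio is earned (Rule 1).
With Eldlio and Luntam, Jororb is earned (Rule 10).
With Eldlio, Zelsel, and Jororb, Venpyr is earned (Rule 8).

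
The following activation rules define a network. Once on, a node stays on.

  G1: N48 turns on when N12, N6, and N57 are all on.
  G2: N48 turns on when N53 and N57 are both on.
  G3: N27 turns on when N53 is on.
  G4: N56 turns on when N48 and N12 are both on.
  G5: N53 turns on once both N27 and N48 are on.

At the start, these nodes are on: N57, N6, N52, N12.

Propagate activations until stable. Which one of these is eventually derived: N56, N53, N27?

N56

N12, N6, and N57 are on, so N48 turns on (G1).
G4: N48 and N12 on → N56 on.
N53 would need N27 and N48 (G5), but N27 never turns on. N27 would need N53 (G3), but N53 never turns on.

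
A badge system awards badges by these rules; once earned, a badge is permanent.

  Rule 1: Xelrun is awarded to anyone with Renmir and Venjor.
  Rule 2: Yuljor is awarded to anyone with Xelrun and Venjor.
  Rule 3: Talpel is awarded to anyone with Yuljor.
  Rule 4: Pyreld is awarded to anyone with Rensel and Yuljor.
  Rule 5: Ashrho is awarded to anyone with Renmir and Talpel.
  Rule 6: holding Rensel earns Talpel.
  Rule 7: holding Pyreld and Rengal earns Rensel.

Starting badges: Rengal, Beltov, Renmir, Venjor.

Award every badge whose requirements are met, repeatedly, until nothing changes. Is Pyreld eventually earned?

Pyreld would need Rensel and Yuljor (Rule 4), but Rensel is never earned.

No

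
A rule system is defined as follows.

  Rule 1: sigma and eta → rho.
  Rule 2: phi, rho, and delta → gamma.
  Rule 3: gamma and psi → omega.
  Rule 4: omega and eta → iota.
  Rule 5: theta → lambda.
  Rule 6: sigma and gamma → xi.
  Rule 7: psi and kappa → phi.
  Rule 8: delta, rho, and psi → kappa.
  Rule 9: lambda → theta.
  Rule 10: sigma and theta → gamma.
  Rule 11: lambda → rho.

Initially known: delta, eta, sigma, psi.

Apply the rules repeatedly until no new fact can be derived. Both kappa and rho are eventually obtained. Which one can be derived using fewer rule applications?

rho: From sigma and eta, Rule 1 gives rho. [1 rule application]
kappa: sigma and eta hold, so rho follows (Rule 1). delta, rho, and psi hold, so kappa follows (Rule 8). [2 rule applications]
rho needs fewer.

rho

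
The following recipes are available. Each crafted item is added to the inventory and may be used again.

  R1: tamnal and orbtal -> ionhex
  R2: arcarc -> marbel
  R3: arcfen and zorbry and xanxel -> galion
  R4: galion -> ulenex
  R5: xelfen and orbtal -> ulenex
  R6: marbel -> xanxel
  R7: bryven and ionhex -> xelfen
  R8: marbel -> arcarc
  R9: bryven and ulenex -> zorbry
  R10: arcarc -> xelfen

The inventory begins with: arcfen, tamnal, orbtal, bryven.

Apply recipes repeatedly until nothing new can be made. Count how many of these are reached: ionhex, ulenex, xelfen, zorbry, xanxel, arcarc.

4

tamnal and orbtal -> ionhex (R1).
Using R7, bryven and ionhex make xelfen.
Using R5, xelfen and orbtal make ulenex.
bryven and ulenex -> zorbry (R9).
ionhex: reached.
ulenex: reached.
xelfen: reached.
zorbry: reached.
xanxel would need marbel (R6), but marbel is never obtained.
arcarc would need marbel (R8), but marbel is never obtained.
Reached: ionhex, ulenex, xelfen, and zorbry — 4 of the 6.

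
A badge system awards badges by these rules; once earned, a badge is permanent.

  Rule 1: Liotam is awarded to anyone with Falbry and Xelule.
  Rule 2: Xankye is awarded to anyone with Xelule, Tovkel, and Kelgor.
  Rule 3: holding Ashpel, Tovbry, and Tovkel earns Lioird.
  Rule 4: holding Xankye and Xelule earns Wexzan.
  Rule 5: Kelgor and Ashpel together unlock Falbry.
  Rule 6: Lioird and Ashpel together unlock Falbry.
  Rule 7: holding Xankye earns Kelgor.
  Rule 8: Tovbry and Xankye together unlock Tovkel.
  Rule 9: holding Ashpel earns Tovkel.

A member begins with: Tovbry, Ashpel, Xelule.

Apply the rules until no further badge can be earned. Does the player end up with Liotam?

With Ashpel, Tovkel is earned (Rule 9).
With Ashpel, Tovbry, and Tovkel, Lioird is earned (Rule 3).
With Lioird and Ashpel, Falbry is earned (Rule 6).
With Falbry and Xelule, Liotam is earned (Rule 1).

Yes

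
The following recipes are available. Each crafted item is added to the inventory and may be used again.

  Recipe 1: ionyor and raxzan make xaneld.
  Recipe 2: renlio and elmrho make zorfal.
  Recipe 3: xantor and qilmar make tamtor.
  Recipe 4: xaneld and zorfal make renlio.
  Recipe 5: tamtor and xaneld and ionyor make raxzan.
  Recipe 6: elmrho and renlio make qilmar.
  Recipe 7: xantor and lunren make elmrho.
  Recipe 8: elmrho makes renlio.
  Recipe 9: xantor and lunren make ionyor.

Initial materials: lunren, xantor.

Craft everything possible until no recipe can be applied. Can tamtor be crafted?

Yes

xantor and lunren → elmrho (Recipe 7).
Using Recipe 8, elmrho makes renlio.
Using Recipe 6, elmrho and renlio make qilmar.
xantor and qilmar → tamtor (Recipe 3).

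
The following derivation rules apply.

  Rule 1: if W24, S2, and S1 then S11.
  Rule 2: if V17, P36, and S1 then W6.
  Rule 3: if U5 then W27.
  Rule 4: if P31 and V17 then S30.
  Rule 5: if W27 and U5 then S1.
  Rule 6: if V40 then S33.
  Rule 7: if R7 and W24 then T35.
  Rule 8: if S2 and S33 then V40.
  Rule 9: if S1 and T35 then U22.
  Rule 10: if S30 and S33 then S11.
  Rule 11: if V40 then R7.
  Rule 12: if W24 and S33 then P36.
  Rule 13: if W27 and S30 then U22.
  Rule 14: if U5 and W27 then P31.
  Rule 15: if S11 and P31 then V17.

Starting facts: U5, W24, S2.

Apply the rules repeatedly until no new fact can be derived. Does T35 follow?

No

T35 would need R7 and W24 (Rule 7), but R7 is never established.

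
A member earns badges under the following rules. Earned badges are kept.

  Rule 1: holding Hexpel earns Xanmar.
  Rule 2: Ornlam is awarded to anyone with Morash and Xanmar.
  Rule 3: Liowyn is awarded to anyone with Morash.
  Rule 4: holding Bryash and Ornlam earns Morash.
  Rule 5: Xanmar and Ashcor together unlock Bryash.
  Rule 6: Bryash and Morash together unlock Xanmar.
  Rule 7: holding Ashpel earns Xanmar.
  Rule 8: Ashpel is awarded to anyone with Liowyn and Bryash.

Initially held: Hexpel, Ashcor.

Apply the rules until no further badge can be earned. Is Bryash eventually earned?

Yes

With Hexpel, Xanmar is earned (Rule 1).
With Xanmar and Ashcor, Bryash is earned (Rule 5).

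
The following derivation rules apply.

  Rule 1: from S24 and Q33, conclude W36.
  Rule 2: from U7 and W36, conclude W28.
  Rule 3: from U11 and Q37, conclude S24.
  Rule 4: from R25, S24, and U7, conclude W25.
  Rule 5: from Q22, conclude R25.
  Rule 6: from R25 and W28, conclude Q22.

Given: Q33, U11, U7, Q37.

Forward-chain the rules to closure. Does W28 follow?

Yes

U11 and Q37 hold, so S24 follows (Rule 3).
From S24 and Q33, Rule 1 gives W36.
U7 and W36 hold, so W28 follows (Rule 2).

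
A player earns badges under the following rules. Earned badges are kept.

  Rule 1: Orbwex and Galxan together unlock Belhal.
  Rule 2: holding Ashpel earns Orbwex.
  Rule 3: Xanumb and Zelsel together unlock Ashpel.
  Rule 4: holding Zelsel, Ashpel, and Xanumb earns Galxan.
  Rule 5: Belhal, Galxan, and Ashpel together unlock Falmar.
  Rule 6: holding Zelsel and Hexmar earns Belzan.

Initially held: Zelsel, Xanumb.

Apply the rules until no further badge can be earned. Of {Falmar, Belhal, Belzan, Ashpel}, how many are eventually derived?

3

With Xanumb and Zelsel, Ashpel is earned (Rule 3).
With Zelsel, Ashpel, and Xanumb, Galxan is earned (Rule 4).
With Ashpel, Orbwex is earned (Rule 2).
With Orbwex and Galxan, Belhal is earned (Rule 1).
With Belhal, Galxan, and Ashpel, Falmar is earned (Rule 5).
Falmar: reached.
Belhal: reached.
Belzan would need Zelsel and Hexmar (Rule 6), but Hexmar is never earned.
Ashpel: reached.
Reached: Falmar, Belhal, and Ashpel — 3 of the 4.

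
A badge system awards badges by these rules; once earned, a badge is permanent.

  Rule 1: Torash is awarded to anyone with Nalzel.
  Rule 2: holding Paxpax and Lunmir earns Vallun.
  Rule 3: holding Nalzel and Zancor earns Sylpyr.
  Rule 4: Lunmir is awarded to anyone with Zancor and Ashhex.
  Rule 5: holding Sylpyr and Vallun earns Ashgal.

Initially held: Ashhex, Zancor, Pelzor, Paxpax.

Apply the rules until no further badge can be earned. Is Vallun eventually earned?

With Zancor and Ashhex, Lunmir is earned (Rule 4).
With Paxpax and Lunmir, Vallun is earned (Rule 2).

Yes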